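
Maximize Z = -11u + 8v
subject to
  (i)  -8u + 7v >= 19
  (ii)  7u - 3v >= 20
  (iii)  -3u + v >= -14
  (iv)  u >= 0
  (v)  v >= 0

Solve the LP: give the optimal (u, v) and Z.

Extreme points and Z = -11u + 8v:
  (197/25, 293/25) → Z = 177/25
  (9, 13) → Z = 5
  (11, 19) → Z = 31

u = 11, v = 19, maximum Z = 31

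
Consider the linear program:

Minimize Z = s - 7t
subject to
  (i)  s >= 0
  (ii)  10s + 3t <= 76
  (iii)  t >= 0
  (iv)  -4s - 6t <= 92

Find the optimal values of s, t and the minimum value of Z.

s = 0, t = 76/3, minimum Z = -532/3

Extreme points and Z = s - 7t:
  (0, 76/3) → Z = -532/3
  (0, 0) → Z = 0
  (38/5, 0) → Z = 38/5

The binding constraints are s = 0 and 10s + 3t = 76.
Solving simultaneously gives s = 0, t = 76/3.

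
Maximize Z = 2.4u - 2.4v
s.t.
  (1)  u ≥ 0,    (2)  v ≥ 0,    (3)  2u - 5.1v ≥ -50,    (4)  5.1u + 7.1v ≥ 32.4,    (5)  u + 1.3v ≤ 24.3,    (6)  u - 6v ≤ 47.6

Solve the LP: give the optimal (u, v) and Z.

u = 24.3, v = 0, maximum Z = 58.32

Extreme points and Z = 2.4u - 2.4v:
  (0, 500/51) → Z = -400/17
  (0, 324/71) → Z = -3888/355
  (108/17, 0) → Z = 1296/85
  (243/10, 0) → Z = 1458/25
  (5893/770, 986/77) → Z = -23802/1925

The optimum lies where v = 0 and u + 1.3v = 24.3.
Solving simultaneously gives u = 243/10, v = 0.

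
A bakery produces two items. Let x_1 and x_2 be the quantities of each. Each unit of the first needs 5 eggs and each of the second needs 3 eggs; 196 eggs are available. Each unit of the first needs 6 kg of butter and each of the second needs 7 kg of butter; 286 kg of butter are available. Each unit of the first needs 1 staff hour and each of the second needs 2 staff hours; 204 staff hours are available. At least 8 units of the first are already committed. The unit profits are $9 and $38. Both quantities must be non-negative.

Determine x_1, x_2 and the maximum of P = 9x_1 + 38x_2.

x_1 = 8, x_2 = 34, maximum P = 1364

Corner points and P = 9x_1 + 38x_2:
  (196/5, 0) → P = 1764/5
  (8, 0) → P = 72
  (514/17, 254/17) → P = 14278/17
  (8, 34) → P = 1364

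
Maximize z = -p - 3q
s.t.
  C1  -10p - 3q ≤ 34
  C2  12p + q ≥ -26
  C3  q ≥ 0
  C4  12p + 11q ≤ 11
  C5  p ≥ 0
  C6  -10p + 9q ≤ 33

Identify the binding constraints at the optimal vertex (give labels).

C3 and C5

Corner points and z = -p - 3q:
  (11/12, 0) → z = -11/12
  (0, 0) → z = 0
  (0, 1) → z = -3

The maximum is at (0, 0). Substituting into each constraint, equality holds for C3 and C5; the remaining constraints have slack.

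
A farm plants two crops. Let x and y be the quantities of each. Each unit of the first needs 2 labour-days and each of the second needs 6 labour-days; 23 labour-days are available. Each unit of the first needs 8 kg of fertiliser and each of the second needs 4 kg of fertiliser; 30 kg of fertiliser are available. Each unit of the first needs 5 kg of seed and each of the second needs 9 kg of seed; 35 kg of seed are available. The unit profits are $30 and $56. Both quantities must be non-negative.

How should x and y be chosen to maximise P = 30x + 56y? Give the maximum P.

Feasible corners and P = 30x + 56y:
  (0, 0) → P = 0
  (0, 23/6) → P = 644/3
  (15/4, 0) → P = 225/2
  (1/4, 15/4) → P = 435/2
  (5/2, 5/2) → P = 215

At the optimal vertex, 2x + 6y = 23 and 5x + 9y = 35.
Solving simultaneously gives x = 1/4, y = 15/4.

x = 1/4, y = 15/4, maximum P = 435/2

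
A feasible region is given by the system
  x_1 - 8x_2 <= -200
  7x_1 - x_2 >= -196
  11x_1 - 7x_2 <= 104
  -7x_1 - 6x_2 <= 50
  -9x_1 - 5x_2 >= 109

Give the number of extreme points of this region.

3

Pairwise boundary intersections that survive every other constraint:
  (-1368/55, 1204/55)
  (-1872/77, 1691/77)
  (-99/4, 91/4)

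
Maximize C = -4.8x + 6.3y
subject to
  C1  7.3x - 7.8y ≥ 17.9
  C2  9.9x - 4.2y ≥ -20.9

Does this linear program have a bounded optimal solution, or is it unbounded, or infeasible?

unbounded

From the feasible point (-1985/388, -16489/2328), moving in the direction (7.8, 7.3) keeps every constraint satisfied while C increases without bound.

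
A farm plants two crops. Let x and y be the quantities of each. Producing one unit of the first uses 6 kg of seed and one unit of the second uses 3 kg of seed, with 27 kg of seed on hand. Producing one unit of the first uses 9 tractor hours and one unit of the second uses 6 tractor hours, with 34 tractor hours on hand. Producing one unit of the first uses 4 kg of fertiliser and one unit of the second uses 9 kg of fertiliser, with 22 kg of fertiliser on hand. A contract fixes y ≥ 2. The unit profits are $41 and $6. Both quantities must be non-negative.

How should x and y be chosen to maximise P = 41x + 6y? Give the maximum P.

Feasible corners and P = 41x + 6y:
  (0, 22/9) → P = 44/3
  (0, 2) → P = 12
  (1, 2) → P = 53

x = 1, y = 2, maximum P = 53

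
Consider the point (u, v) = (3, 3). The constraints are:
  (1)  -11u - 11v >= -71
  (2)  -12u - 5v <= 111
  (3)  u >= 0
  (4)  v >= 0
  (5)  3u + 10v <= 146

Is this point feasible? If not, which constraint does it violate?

feasible

(1): -66 ≥ -71 ✓
(2): -51 ≤ 111 ✓
(3): 3 ≥ 0 ✓
(4): 3 ≥ 0 ✓
(5): 39 ≤ 146 ✓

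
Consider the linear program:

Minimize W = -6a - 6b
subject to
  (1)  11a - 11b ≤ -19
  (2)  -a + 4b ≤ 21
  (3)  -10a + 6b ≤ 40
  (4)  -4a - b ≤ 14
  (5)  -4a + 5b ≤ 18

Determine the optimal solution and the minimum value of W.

Vertices and W = -6a - 6b:
  (155/33, 212/33) → W = -734/11
  (-173/55, -78/55) → W = 1506/55
  (3, 6) → W = -54
  (-62/17, 10/17) → W = 312/17
  (-46/13, 10/13) → W = 216/13

At the optimal vertex, 11a - 11b = -19 and -a + 4b = 21.
Solving simultaneously gives a = 155/33, b = 212/33.

a = 155/33, b = 212/33, minimum W = -734/11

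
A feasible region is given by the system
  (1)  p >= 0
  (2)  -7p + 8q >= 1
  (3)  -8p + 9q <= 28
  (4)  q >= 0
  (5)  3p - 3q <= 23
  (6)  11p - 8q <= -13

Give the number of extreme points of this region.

The feasible vertices (each the meet of two boundaries and inside every other half-plane) are:
  (0, 28/9)
  (0, 13/8)
  (107/35, 204/35)

3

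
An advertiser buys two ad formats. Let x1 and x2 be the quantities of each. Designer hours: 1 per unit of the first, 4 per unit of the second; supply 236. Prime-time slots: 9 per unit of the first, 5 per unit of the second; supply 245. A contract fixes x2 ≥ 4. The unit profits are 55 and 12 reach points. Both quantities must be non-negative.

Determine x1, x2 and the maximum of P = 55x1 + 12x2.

At the optimal vertex, 9x1 + 5x2 = 245 and x2 = 4.
Solving simultaneously gives x1 = 25, x2 = 4.

x1 = 25, x2 = 4, maximum P = 1423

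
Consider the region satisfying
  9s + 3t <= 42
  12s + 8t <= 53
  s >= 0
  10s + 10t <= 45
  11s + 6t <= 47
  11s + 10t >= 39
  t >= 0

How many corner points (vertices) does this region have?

Pairwise boundary intersections that survive every other constraint:
  (0, 9/2)
  (0, 39/10)
  (4, 1/2)
  (47/11, 0)
  (39/11, 0)

5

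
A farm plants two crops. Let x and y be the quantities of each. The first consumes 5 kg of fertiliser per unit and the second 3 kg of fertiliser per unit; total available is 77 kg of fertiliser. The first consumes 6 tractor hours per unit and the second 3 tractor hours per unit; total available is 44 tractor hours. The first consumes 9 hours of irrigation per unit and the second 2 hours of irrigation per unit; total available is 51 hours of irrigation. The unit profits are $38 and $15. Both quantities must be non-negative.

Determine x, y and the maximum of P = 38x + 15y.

x = 13/3, y = 6, maximum P = 764/3

Vertices and P = 38x + 15y:
  (0, 0) → P = 0
  (0, 44/3) → P = 220
  (17/3, 0) → P = 646/3
  (13/3, 6) → P = 764/3

The optimum lies where 6x + 3y = 44 and 9x + 2y = 51.
Solving simultaneously gives x = 13/3, y = 6.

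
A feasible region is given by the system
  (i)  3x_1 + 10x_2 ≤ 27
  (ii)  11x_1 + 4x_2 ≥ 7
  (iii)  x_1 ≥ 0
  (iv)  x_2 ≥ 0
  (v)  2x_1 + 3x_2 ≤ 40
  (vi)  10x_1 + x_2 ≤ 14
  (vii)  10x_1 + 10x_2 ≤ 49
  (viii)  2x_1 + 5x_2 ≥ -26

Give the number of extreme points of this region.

5

Of the 28 pairwise boundary intersections, those satisfying every inequality are:
  (0, 27/10)
  (113/97, 228/97)
  (0, 7/4)
  (7/11, 0)
  (7/5, 0)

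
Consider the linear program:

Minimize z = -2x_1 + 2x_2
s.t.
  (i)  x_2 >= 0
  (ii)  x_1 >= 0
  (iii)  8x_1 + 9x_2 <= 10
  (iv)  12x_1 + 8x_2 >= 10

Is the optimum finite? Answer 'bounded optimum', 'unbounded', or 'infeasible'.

Extreme points and z = -2x_1 + 2x_2:
  (5/4, 0) → z = -5/2
  (5/6, 0) → z = -5/3
  (5/22, 10/11) → z = 15/11
The feasible region has finitely many vertices and no improving ray; the minimum is -5/2 at (5/4, 0).

bounded optimum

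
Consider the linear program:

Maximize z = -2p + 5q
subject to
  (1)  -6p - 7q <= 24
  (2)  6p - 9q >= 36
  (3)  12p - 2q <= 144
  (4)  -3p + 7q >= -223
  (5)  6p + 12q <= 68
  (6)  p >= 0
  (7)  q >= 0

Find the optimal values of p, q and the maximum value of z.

Vertices and z = -2p + 5q:
  (58/7, 32/21) → z = -188/21
  (6, 0) → z = -12
  (34/3, 0) → z = -68/3

At the optimal vertex, 6p - 9q = 36 and 6p + 12q = 68.
Solving simultaneously gives p = 58/7, q = 32/21.

p = 58/7, q = 32/21, maximum z = -188/21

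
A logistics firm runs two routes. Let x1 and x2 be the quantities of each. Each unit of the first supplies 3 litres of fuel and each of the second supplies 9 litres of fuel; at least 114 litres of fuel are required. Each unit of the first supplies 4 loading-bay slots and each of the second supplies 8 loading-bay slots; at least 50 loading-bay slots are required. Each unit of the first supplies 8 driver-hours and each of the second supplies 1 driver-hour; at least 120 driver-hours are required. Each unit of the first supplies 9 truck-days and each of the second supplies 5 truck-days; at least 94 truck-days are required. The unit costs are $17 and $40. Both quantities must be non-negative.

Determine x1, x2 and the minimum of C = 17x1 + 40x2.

Extreme points and C = 17x1 + 40x2:
  (0, 120) → C = 4800
  (38, 0) → C = 646
  (14, 8) → C = 558
The feasible region is unbounded (it extends along (0, 1), (1, 0)), but C strictly increases along every unbounded feasible direction, so there is no improving ray and the minimum is attained at a vertex.

The optimum lies where 3x1 + 9x2 = 114 and 8x1 + x2 = 120.
Solving simultaneously gives x1 = 14, x2 = 8.

x1 = 14, x2 = 8, minimum C = 558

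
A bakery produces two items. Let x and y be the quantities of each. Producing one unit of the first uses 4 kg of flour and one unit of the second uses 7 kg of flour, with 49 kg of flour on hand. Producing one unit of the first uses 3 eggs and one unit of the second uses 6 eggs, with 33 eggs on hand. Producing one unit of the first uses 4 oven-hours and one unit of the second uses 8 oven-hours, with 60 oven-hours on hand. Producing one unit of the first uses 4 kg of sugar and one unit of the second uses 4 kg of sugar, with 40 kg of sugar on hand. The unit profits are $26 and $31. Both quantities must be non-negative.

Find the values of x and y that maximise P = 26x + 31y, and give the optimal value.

Feasible corners and P = 26x + 31y:
  (0, 0) → P = 0
  (0, 11/2) → P = 341/2
  (10, 0) → P = 260
  (9, 1) → P = 265

x = 9, y = 1, maximum P = 265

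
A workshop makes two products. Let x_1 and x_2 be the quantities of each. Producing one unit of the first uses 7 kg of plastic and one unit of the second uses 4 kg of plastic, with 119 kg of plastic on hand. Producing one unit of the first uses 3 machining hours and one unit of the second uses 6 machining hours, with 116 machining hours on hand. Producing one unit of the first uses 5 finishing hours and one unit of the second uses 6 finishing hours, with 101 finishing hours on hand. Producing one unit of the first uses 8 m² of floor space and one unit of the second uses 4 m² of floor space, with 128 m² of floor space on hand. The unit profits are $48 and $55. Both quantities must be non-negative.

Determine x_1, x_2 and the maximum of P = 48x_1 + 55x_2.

Corner points and P = 48x_1 + 55x_2:
  (0, 0) → P = 0
  (0, 101/6) → P = 5555/6
  (16, 0) → P = 768
  (13, 6) → P = 954

x_1 = 13, x_2 = 6, maximum P = 954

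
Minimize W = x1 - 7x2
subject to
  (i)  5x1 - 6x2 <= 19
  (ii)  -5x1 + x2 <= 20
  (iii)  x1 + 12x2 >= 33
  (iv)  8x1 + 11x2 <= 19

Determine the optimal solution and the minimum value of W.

x1 = -67/21, x2 = 85/21, minimum W = -662/21

Feasible corners and W = x1 - 7x2:
  (-207/61, 185/61) → W = -1502/61
  (-67/21, 85/21) → W = -662/21
  (-27/17, 49/17) → W = -370/17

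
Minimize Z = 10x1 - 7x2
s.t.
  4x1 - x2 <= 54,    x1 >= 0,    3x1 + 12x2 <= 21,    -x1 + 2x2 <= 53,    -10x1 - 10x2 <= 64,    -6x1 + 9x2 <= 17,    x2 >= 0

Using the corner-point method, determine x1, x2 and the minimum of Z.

Feasible corners and Z = 10x1 - 7x2:
  (0, 7/4) → Z = -49/4
  (0, 0) → Z = 0
  (7, 0) → Z = 70

At the optimal vertex, x1 = 0 and 3x1 + 12x2 = 21.
Solving simultaneously gives x1 = 0, x2 = 7/4.

x1 = 0, x2 = 7/4, minimum Z = -49/4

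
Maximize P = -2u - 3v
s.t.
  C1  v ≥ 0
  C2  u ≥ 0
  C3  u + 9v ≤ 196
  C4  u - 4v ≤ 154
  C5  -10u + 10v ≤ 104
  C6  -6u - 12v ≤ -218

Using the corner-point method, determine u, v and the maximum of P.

u = 233/45, v = 701/45, maximum P = -2569/45

Feasible corners and P = -2u - 3v:
  (154, 0) → P = -308
  (109/3, 0) → P = -218/3
  (2170/13, 42/13) → P = -4466/13
  (256/25, 516/25) → P = -412/5
  (233/45, 701/45) → P = -2569/45

The optimum lies where -10u + 10v = 104 and -6u - 12v = -218.
Solving simultaneously gives u = 233/45, v = 701/45.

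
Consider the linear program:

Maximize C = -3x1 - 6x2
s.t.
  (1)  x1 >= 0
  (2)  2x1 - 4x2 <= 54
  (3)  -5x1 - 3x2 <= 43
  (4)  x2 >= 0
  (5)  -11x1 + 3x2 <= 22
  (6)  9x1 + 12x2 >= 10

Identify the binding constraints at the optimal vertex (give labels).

Feasible corners and C = -3x1 - 6x2:
  (0, 22/3) → C = -44
  (0, 5/6) → C = -5
  (27, 0) → C = -81
  (10/9, 0) → C = -10/3
The feasible region is unbounded (it extends along (2, 1), (3, 11)), but C strictly decreases along every unbounded feasible direction, so there is no improving ray and the maximum is attained at a vertex.

The maximum is at (10/9, 0). Substituting into each constraint, equality holds for (4) and (6); the remaining constraints have slack.

(4) and (6)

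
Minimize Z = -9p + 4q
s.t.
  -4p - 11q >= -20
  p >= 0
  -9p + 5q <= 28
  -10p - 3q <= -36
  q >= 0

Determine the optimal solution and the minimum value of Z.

Extreme points and Z = -9p + 4q:
  (24/7, 4/7) → Z = -200/7
  (5, 0) → Z = -45
  (18/5, 0) → Z = -162/5

The optimum lies where -4p - 11q = -20 and q = 0.
Solving simultaneously gives p = 5, q = 0.

p = 5, q = 0, minimum Z = -45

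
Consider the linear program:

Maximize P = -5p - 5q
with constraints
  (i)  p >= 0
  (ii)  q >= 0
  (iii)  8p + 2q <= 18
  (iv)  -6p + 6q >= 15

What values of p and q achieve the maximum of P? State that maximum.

p = 0, q = 5/2, maximum P = -25/2

Vertices and P = -5p - 5q:
  (0, 9) → P = -45
  (0, 5/2) → P = -25/2
  (13/10, 19/5) → P = -51/2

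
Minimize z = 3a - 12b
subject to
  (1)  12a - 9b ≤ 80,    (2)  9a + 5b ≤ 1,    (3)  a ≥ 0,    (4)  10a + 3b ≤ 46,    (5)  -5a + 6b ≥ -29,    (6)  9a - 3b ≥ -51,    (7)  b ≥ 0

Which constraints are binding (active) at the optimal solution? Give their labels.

(2) and (3)

Extreme points and z = 3a - 12b:
  (0, 1/5) → z = -12/5
  (1/9, 0) → z = 1/3
  (0, 0) → z = 0

The minimum is at (0, 1/5). Substituting into each constraint, equality holds for (2) and (3); the remaining constraints have slack.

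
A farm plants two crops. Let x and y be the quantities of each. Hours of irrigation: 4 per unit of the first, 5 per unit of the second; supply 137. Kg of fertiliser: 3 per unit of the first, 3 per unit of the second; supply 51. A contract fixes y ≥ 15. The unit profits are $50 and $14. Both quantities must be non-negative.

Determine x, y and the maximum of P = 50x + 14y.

Corner points and P = 50x + 14y:
  (0, 17) → P = 238
  (0, 15) → P = 210
  (2, 15) → P = 310

The optimum lies where 3x + 3y = 51 and y = 15.
Solving simultaneously gives x = 2, y = 15.

x = 2, y = 15, maximum P = 310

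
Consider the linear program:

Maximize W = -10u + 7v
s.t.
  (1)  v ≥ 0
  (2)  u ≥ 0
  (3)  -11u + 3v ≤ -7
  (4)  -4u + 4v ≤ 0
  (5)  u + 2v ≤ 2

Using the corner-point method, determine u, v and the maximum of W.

u = 4/5, v = 3/5, maximum W = -19/5

The optimum lies where -11u + 3v = -7 and u + 2v = 2.
Solving simultaneously gives u = 4/5, v = 3/5.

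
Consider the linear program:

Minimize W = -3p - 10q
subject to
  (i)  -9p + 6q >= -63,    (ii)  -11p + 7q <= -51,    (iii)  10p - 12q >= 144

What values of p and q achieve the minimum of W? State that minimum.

p = -9/4, q = -111/8, minimum W = 291/2

Vertices and W = -3p - 10q:
  (-45, -78) → W = 915
  (-9/4, -111/8) → W = 291/2
  (-198/31, -537/31) → W = 5964/31

The optimum lies where -9p + 6q = -63 and 10p - 12q = 144.
Solving simultaneously gives p = -9/4, q = -111/8.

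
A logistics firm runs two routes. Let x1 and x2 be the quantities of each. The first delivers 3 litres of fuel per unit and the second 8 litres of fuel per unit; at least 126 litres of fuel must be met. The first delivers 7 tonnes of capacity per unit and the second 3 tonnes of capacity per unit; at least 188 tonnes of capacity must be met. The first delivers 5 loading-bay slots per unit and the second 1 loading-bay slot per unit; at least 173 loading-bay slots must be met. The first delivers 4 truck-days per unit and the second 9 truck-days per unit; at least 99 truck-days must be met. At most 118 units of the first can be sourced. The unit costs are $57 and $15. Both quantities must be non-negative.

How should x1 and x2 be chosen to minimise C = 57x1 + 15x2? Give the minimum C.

Feasible corners and C = 57x1 + 15x2:
  (0, 173) → C = 2595
  (42, 0) → C = 2394
  (118, 0) → C = 6726
  (34, 3) → C = 1983
The feasible region is unbounded (it extends along (0, 1)), but C strictly increases along every unbounded feasible direction, so there is no improving ray and the minimum is attained at a vertex.

The optimum lies where 3x1 + 8x2 = 126 and 5x1 + x2 = 173.
Solving simultaneously gives x1 = 34, x2 = 3.

x1 = 34, x2 = 3, minimum C = 1983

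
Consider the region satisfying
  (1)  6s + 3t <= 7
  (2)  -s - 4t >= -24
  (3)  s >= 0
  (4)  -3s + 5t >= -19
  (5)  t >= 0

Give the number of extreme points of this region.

3

Of the 10 pairwise boundary intersections, those satisfying every inequality are:
  (0, 7/3)
  (7/6, 0)
  (0, 0)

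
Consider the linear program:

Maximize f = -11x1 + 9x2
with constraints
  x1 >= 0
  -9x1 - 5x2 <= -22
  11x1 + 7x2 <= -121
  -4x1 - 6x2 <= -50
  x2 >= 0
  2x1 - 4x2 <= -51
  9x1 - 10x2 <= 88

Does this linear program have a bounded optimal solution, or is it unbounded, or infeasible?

The boundaries x1 = 0 and 2x1 - 4x2 = -51 meet at (0, 51/4), but that point violates 11x1 + 7x2 ≤ -121. Every candidate vertex is excluded by some other constraint, so the feasible region is empty.

infeasible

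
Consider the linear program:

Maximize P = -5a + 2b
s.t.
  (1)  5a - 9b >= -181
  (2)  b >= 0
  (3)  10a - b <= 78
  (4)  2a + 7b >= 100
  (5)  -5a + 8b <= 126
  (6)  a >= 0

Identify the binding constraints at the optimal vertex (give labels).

(5) and (6)

Feasible corners and P = -5a + 2b:
  (323/36, 211/18) → P = -257/12
  (10, 22) → P = -6
  (0, 100/7) → P = 200/7
  (0, 63/4) → P = 63/2

The maximum is at (0, 63/4). Substituting into each constraint, equality holds for (5) and (6); the remaining constraints have slack.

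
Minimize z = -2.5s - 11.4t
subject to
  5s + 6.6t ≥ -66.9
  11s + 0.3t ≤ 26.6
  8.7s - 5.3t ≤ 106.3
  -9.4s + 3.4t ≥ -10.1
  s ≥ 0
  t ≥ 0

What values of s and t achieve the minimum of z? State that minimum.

Vertices and z = -2.5s - 11.4t:
  (9347/4022, 6947/2011) → z = -1817591/40220
  (0, 266/3) → z = -5054/5
  (101/94, 0) → z = -505/188
  (0, 0) → z = 0

s = 0, t = 266/3, minimum z = -5054/5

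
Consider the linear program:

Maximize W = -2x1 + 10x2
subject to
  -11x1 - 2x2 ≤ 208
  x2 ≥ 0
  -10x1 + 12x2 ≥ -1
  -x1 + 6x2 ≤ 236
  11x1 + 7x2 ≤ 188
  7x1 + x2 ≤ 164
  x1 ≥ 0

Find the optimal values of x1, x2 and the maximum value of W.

Extreme points and W = -2x1 + 10x2:
  (1/10, 0) → W = -1/5
  (0, 0) → W = 0
  (2263/202, 1869/202) → W = 7082/101
  (0, 188/7) → W = 1880/7

x1 = 0, x2 = 188/7, maximum W = 1880/7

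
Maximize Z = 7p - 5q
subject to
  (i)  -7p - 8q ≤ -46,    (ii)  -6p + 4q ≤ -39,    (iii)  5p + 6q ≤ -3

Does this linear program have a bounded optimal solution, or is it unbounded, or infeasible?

From the feasible point (150, -251/2), moving in the direction (6, -5) keeps every constraint satisfied while Z increases without bound.

unbounded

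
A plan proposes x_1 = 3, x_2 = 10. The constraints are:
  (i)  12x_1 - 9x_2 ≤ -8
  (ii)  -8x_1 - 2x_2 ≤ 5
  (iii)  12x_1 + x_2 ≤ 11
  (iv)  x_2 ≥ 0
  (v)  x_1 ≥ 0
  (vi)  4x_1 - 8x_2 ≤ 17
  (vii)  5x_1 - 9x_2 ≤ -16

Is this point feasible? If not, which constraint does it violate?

not feasible — violates (iii)

Constraint (iii): 12x_1 + x_2 = 46, which is not ≤ 11. All other constraints are satisfied.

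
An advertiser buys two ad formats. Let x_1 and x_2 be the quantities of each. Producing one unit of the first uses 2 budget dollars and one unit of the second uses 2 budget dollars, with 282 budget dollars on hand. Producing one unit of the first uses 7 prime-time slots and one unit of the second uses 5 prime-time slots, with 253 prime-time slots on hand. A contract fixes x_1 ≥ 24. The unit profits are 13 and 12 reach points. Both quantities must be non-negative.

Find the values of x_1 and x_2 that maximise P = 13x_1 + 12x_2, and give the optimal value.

x_1 = 24, x_2 = 17, maximum P = 516

Extreme points and P = 13x_1 + 12x_2:
  (253/7, 0) → P = 3289/7
  (24, 0) → P = 312
  (24, 17) → P = 516

The binding constraints are 7x_1 + 5x_2 = 253 and x_1 = 24.
Solving simultaneously gives x_1 = 24, x_2 = 17.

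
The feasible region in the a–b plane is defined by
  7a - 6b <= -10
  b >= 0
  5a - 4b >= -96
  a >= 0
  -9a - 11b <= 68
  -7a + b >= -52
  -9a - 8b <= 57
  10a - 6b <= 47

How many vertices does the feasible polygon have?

4

Pairwise boundary intersections that survive every other constraint:
  (0, 5/3)
  (46/5, 62/5)
  (0, 24)
  (304/23, 932/23)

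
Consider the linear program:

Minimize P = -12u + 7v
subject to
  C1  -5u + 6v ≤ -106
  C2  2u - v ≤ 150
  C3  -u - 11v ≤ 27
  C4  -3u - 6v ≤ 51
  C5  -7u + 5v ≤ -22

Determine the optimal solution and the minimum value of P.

u = 1623/23, v = -204/23, minimum P = -20904/23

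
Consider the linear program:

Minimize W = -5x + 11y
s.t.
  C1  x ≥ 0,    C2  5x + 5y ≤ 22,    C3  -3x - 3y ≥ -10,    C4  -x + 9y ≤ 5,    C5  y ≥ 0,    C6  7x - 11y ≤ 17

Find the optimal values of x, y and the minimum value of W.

x = 17/7, y = 0, minimum W = -85/7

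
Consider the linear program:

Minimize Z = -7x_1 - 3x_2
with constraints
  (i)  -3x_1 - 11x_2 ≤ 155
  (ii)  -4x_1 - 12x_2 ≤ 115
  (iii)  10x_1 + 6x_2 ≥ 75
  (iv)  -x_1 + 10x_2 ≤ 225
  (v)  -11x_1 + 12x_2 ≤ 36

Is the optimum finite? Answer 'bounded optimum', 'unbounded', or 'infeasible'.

unbounded

From the feasible point (595/8, -275/8), moving in the direction (11, -3) keeps every constraint satisfied while Z decreases without bound.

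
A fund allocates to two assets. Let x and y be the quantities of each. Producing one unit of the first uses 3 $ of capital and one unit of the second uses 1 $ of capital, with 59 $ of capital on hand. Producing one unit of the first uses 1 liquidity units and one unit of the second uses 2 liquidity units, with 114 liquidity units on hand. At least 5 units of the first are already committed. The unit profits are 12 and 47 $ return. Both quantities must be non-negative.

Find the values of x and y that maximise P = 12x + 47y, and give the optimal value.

x = 5, y = 44, maximum P = 2128

Extreme points and P = 12x + 47y:
  (59/3, 0) → P = 236
  (5, 0) → P = 60
  (5, 44) → P = 2128

At the optimal vertex, 3x + y = 59 and x = 5.
Solving simultaneously gives x = 5, y = 44.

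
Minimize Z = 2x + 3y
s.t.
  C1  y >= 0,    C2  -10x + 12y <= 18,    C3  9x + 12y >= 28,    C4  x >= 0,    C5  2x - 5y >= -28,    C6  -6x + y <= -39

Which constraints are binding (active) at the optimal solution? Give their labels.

Corner points and Z = 2x + 3y:
  (13/2, 0) → Z = 13
  (123/13, 122/13) → Z = 612/13
  (243/31, 249/31) → Z = 1233/31
The feasible region is unbounded (it extends along (1, 0), (5, 2)), but Z strictly increases along every unbounded feasible direction, so there is no improving ray and the minimum is attained at a vertex.

The minimum is at (13/2, 0). Substituting into each constraint, equality holds for C1 and C6; the remaining constraints have slack.

C1 and C6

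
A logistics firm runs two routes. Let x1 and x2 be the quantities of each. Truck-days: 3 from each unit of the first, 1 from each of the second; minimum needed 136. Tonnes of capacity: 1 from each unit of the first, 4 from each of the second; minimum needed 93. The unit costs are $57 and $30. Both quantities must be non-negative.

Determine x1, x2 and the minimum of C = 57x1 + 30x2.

x1 = 41, x2 = 13, minimum C = 2727

Corner points and C = 57x1 + 30x2:
  (0, 136) → C = 4080
  (93, 0) → C = 5301
  (41, 13) → C = 2727
The feasible region is unbounded (it extends along (0, 1), (1, 0)), but C strictly increases along every unbounded feasible direction, so there is no improving ray and the minimum is attained at a vertex.

The optimum lies where 3x1 + x2 = 136 and x1 + 4x2 = 93.
Solving simultaneously gives x1 = 41, x2 = 13.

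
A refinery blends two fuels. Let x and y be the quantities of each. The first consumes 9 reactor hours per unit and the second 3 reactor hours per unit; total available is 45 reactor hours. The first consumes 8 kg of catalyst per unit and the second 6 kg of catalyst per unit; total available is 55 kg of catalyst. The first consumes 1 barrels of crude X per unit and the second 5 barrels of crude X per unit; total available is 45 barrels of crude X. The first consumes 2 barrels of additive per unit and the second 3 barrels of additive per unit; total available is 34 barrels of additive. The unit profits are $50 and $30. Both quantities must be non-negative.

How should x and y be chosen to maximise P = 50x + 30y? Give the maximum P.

Vertices and P = 50x + 30y:
  (0, 0) → P = 0
  (0, 9) → P = 270
  (5, 0) → P = 250
  (7/2, 9/2) → P = 310
  (5/34, 305/34) → P = 4700/17

x = 7/2, y = 9/2, maximum P = 310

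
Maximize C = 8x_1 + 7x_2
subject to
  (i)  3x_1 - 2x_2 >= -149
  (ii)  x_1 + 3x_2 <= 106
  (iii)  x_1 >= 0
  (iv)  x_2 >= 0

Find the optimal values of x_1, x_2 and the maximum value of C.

Extreme points and C = 8x_1 + 7x_2:
  (0, 106/3) → C = 742/3
  (106, 0) → C = 848
  (0, 0) → C = 0

x_1 = 106, x_2 = 0, maximum C = 848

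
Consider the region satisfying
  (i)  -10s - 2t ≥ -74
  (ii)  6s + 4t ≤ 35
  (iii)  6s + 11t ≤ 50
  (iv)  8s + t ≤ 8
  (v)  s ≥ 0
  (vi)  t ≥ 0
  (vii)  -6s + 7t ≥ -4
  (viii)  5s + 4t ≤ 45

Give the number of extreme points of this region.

5

Pairwise boundary intersections that survive every other constraint:
  (19/41, 176/41)
  (0, 50/11)
  (30/31, 8/31)
  (0, 0)
  (2/3, 0)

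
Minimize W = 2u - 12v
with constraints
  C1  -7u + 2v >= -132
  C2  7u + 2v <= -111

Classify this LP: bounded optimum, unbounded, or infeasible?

unbounded

From the feasible point (3/2, -243/4), moving in the direction (-2, 7) keeps every constraint satisfied while W decreases without bound.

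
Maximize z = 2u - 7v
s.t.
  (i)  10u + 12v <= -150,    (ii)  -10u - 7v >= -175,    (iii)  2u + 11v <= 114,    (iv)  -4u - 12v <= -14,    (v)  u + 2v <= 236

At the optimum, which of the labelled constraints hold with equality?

Vertices and z = 2u - 7v:
  (-1509/43, 720/43) → z = -8058/43
  (-82/3, 185/18) → z = -2279/18
  (-607/10, 107/5) → z = -1356/5

The maximum is at (-82/3, 185/18). Substituting into each constraint, equality holds for (i) and (iv); the remaining constraints have slack.

(i) and (iv)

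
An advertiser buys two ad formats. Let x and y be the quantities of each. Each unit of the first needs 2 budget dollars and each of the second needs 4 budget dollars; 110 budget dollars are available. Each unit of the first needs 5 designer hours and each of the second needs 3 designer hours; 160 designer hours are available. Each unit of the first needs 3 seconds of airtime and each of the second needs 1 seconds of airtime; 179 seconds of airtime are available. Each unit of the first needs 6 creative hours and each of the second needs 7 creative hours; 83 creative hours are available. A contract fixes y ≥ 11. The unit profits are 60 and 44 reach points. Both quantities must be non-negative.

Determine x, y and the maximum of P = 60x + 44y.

Corner points and P = 60x + 44y:
  (0, 83/7) → P = 3652/7
  (0, 11) → P = 484
  (1, 11) → P = 544

x = 1, y = 11, maximum P = 544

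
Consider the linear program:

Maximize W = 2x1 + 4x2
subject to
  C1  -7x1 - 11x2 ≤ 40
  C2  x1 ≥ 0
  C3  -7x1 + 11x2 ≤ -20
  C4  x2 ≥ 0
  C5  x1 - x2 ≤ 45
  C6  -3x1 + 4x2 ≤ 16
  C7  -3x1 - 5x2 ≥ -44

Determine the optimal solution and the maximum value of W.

x1 = 146/17, x2 = 62/17, maximum W = 540/17

Extreme points and W = 2x1 + 4x2:
  (20/7, 0) → W = 40/7
  (146/17, 62/17) → W = 540/17
  (44/3, 0) → W = 88/3

The optimum lies where -7x1 + 11x2 = -20 and -3x1 - 5x2 = -44.
Solving simultaneously gives x1 = 146/17, x2 = 62/17.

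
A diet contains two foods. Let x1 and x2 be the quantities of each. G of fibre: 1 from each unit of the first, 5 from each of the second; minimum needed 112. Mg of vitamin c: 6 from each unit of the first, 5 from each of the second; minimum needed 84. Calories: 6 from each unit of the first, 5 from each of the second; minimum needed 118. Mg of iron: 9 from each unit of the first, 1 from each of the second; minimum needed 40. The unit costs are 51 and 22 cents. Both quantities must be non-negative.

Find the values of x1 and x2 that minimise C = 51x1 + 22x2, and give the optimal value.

x1 = 2, x2 = 22, minimum C = 586

The feasible region is unbounded (it extends along (0, 1), (1, 0)), but C strictly increases along every unbounded feasible direction, so there is no improving ray and the minimum is attained at a vertex.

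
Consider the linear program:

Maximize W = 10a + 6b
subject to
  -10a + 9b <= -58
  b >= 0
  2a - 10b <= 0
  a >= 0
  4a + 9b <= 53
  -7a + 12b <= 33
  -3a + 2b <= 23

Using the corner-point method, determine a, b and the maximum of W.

Feasible corners and W = 10a + 6b:
  (290/41, 58/41) → W = 3248/41
  (111/14, 149/63) → W = 1963/21
  (265/29, 53/29) → W = 2968/29

At the optimal vertex, 2a - 10b = 0 and 4a + 9b = 53.
Solving simultaneously gives a = 265/29, b = 53/29.

a = 265/29, b = 53/29, maximum W = 2968/29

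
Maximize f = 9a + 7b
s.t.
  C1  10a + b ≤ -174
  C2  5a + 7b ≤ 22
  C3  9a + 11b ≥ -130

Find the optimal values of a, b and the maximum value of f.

a = -248/13, b = 218/13, maximum f = -706/13

Corner points and f = 9a + 7b:
  (-248/13, 218/13) → f = -706/13
  (-1784/101, 266/101) → f = -14194/101
  (-144, 106) → f = -554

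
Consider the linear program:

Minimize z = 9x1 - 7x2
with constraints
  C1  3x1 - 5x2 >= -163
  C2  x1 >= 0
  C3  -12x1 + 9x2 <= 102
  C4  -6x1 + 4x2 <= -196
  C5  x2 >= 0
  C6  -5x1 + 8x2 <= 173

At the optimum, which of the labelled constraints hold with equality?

Corner points and z = 9x1 - 7x2:
  (439, 296) → z = 1879
  (98/3, 0) → z = 294
  (565/7, 1009/14) → z = 3107/14
The feasible region is unbounded (it extends along (1, 0), (5, 3)), but z strictly increases along every unbounded feasible direction, so there is no improving ray and the minimum is attained at a vertex.

The minimum is at (565/7, 1009/14). Substituting into each constraint, equality holds for C4 and C6; the remaining constraints have slack.

C4 and C6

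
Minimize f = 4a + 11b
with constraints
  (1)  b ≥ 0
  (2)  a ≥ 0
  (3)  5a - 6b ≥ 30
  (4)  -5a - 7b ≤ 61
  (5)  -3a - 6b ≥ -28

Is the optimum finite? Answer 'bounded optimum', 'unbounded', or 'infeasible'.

Feasible corners and f = 4a + 11b:
  (6, 0) → f = 24
  (28/3, 0) → f = 112/3
  (29/4, 25/24) → f = 971/24
The feasible region has finitely many vertices and no improving ray; the minimum is 24 at (6, 0).

bounded optimum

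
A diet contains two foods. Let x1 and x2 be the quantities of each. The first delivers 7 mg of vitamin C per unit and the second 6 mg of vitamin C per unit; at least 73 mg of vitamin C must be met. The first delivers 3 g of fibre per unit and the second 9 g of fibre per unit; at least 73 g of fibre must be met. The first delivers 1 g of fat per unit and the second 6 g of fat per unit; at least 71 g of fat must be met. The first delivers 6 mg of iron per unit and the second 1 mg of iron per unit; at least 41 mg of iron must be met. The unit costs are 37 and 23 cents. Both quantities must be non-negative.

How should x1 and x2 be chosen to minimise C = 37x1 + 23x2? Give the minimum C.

x1 = 5, x2 = 11, minimum C = 438

Vertices and C = 37x1 + 23x2:
  (0, 41) → C = 943
  (71, 0) → C = 2627
  (5, 11) → C = 438
The feasible region is unbounded (it extends along (0, 1), (1, 0)), but C strictly increases along every unbounded feasible direction, so there is no improving ray and the minimum is attained at a vertex.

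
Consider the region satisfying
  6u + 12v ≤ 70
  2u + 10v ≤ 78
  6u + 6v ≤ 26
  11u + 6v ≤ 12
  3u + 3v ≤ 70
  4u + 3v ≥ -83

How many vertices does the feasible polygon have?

The feasible vertices (each the meet of two boundaries and inside every other half-plane) are:
  (-59/9, 82/9)
  (-3, 22/3)
  (-532/17, 239/17)
  (-14/5, 107/15)
  (178/3, -961/9)

5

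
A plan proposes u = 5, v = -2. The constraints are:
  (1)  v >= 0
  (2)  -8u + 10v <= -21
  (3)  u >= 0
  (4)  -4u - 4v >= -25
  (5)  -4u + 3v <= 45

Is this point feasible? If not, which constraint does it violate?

not feasible — violates (1)

Constraint (1): v = -2, which is not ≥ 0. All other constraints are satisfied.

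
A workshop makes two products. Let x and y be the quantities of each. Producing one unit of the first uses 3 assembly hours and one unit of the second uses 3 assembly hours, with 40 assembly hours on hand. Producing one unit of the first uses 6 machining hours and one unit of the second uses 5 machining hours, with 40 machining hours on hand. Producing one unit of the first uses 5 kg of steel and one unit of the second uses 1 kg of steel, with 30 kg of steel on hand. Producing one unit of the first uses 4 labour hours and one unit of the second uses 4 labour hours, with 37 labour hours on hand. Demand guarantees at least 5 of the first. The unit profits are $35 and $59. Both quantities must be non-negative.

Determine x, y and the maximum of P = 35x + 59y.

x = 5, y = 2, maximum P = 293

Corner points and P = 35x + 59y:
  (6, 0) → P = 210
  (5, 0) → P = 175
  (110/19, 20/19) → P = 5030/19
  (5, 2) → P = 293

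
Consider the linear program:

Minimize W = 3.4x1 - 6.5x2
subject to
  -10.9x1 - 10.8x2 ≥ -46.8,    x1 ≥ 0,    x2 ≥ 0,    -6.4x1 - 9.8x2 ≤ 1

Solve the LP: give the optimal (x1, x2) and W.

The binding constraints are -10.9x1 - 10.8x2 = -46.8 and x1 = 0.
Solving simultaneously gives x1 = 0, x2 = 13/3.

x1 = 0, x2 = 13/3, minimum W = -169/6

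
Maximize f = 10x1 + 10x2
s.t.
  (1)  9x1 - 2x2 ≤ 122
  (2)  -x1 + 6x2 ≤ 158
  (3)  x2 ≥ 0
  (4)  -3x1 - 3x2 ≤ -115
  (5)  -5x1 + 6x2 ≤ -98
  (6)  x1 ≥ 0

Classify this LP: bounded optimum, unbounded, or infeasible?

infeasible

The boundaries 9x1 - 2x2 = 122 and -x1 + 6x2 = 158 meet at (262/13, 386/13), but that point violates -5x1 + 6x2 ≤ -98. Every candidate vertex is excluded by some other constraint, so the feasible region is empty.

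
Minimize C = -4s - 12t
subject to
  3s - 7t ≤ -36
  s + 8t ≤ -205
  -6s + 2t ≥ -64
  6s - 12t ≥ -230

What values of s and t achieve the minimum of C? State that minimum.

Extreme points and C = -4s - 12t:
  (-1723/31, -579/31) → C = 13840/31
  (-589/3, -79) → C = 5200/3
  (-215/3, -50/3) → C = 1460/3

The optimum lies where 3s - 7t = -36 and s + 8t = -205.
Solving simultaneously gives s = -1723/31, t = -579/31.

s = -1723/31, t = -579/31, minimum C = 13840/31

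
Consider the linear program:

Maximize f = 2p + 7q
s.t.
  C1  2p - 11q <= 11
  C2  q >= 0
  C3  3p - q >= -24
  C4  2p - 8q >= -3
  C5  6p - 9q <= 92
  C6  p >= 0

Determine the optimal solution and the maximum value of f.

p = 763/30, q = 101/15, maximum f = 98

Feasible corners and f = 2p + 7q:
  (11/2, 0) → f = 11
  (913/48, 59/24) → f = 221/4
  (0, 0) → f = 0
  (763/30, 101/15) → f = 98
  (0, 3/8) → f = 21/8

The binding constraints are 2p - 8q = -3 and 6p - 9q = 92.
Solving simultaneously gives p = 763/30, q = 101/15.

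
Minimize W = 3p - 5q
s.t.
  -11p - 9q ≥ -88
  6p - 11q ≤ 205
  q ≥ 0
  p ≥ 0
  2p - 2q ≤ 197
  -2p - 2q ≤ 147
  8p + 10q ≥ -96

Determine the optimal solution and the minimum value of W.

p = 0, q = 88/9, minimum W = -440/9

The optimum lies where -11p - 9q = -88 and p = 0.
Solving simultaneously gives p = 0, q = 88/9.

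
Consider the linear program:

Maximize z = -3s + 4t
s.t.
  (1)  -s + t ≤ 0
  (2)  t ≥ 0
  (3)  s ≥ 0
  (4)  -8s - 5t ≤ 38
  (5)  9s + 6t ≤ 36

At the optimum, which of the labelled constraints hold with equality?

Vertices and z = -3s + 4t:
  (0, 0) → z = 0
  (12/5, 12/5) → z = 12/5
  (4, 0) → z = -12

The maximum is at (12/5, 12/5). Substituting into each constraint, equality holds for (1) and (5); the remaining constraints have slack.

(1) and (5)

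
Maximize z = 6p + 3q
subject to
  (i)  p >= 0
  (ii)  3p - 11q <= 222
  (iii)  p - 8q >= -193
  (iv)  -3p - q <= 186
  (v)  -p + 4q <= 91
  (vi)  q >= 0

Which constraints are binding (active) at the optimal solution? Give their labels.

(ii) and (iii)

Vertices and z = 6p + 3q:
  (0, 91/4) → z = 273/4
  (0, 0) → z = 0
  (3899/13, 801/13) → z = 25797/13
  (74, 0) → z = 444
  (11, 51/2) → z = 285/2

The maximum is at (3899/13, 801/13). Substituting into each constraint, equality holds for (ii) and (iii); the remaining constraints have slack.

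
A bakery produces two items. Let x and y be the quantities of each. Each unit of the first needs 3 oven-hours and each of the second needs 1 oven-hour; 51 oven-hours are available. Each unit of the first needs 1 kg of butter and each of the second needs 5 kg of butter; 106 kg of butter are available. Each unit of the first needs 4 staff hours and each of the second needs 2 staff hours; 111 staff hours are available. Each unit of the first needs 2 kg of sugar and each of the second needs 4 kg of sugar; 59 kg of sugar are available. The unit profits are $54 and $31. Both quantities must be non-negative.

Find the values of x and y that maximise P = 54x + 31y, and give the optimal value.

x = 29/2, y = 15/2, maximum P = 2031/2

Vertices and P = 54x + 31y:
  (0, 0) → P = 0
  (0, 59/4) → P = 1829/4
  (17, 0) → P = 918
  (29/2, 15/2) → P = 2031/2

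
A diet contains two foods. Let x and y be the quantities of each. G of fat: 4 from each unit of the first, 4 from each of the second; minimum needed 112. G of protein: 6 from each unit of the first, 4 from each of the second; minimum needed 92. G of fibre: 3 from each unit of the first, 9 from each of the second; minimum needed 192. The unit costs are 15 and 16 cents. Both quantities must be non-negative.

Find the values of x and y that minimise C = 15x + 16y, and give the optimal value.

Extreme points and C = 15x + 16y:
  (0, 28) → C = 448
  (64, 0) → C = 960
  (10, 18) → C = 438
The feasible region is unbounded (it extends along (0, 1), (1, 0)), but C strictly increases along every unbounded feasible direction, so there is no improving ray and the minimum is attained at a vertex.

At the optimal vertex, 4x + 4y = 112 and 3x + 9y = 192.
Solving simultaneously gives x = 10, y = 18.

x = 10, y = 18, minimum C = 438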